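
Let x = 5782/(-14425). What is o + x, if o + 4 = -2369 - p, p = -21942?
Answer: 282277043/14425 ≈ 19569.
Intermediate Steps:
o = 19569 (o = -4 + (-2369 - 1*(-21942)) = -4 + (-2369 + 21942) = -4 + 19573 = 19569)
x = -5782/14425 (x = 5782*(-1/14425) = -5782/14425 ≈ -0.40083)
o + x = 19569 - 5782/14425 = 282277043/14425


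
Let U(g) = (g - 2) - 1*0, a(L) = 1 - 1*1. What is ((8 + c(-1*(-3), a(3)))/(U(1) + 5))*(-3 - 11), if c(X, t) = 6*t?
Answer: -28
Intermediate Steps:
a(L) = 0 (a(L) = 1 - 1 = 0)
U(g) = -2 + g (U(g) = (-2 + g) + 0 = -2 + g)
((8 + c(-1*(-3), a(3)))/(U(1) + 5))*(-3 - 11) = ((8 + 6*0)/((-2 + 1) + 5))*(-3 - 11) = ((8 + 0)/(-1 + 5))*(-14) = (8/4)*(-14) = (8*(¼))*(-14) = 2*(-14) = -28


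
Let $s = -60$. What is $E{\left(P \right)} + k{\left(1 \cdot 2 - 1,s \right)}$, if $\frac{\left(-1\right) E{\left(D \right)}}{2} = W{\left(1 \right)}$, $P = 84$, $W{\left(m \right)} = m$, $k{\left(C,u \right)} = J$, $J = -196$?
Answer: $-198$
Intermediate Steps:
$k{\left(C,u \right)} = -196$
$E{\left(D \right)} = -2$ ($E{\left(D \right)} = \left(-2\right) 1 = -2$)
$E{\left(P \right)} + k{\left(1 \cdot 2 - 1,s \right)} = -2 - 196 = -198$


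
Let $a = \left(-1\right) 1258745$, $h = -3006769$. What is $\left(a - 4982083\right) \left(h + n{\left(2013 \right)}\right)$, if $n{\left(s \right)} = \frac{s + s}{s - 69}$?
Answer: $\frac{506647311481465}{27} \approx 1.8765 \cdot 10^{13}$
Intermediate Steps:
$a = -1258745$
$n{\left(s \right)} = \frac{2 s}{-69 + s}$
$\left(a - 4982083\right) \left(h + n{\left(2013 \right)}\right) = \left(-1258745 - 4982083\right) \left(-3006769 + 2 \cdot 2013 \frac{1}{-69 + 2013}\right) = - 6240828 \left(-3006769 + 2 \cdot 2013 \cdot \frac{1}{1944}\right) = - 6240828 \left(-3006769 + \frac{671}{324}\right) = \left(-6240828\right) \left(- \frac{974192485}{324}\right) = \frac{506647311481465}{27}$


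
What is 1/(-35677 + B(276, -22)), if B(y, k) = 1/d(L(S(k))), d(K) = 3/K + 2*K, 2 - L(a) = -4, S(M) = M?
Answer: -25/891923 ≈ -2.8029e-5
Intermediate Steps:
L(a) = 6 (L(a) = 2 - 1*(-4) = 2 + 4 = 6)
d(K) = 2*K + 3/K
B(y, k) = 2/25 (B(y, k) = 1/(2*6 + 3/6) = 1/(12 + 3*(1/6)) = 1/(12 + 1/2) = 1/(25/2) = 2/25)
1/(-35677 + B(276, -22)) = 1/(-35677 + 2/25) = 1/(-891923/25) = -25/891923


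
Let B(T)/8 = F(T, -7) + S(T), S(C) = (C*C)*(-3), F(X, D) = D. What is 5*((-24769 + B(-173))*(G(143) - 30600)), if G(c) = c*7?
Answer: 109978192395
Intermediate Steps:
G(c) = 7*c
S(C) = -3*C**2 (S(C) = C**2*(-3) = -3*C**2)
B(T) = -56 - 24*T**2 (B(T) = 8*(-7 - 3*T**2) = -56 - 24*T**2)
5*((-24769 + B(-173))*(G(143) - 30600)) = 5*((-24769 + (-56 - 24*(-173)**2))*(7*143 - 30600)) = 5*((-24769 + (-56 - 24*29929))*(1001 - 30600)) = 5*((-24769 + (-56 - 718296))*(-29599)) = 5*((-24769 - 718352)*(-29599)) = 5*(-743121*(-29599)) = 5*21995638479 = 109978192395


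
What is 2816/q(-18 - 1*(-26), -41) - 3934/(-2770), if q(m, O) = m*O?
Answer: -406873/56785 ≈ -7.1651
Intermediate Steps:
q(m, O) = O*m
2816/q(-18 - 1*(-26), -41) - 3934/(-2770) = 2816/((-41*(-18 - 1*(-26)))) - 3934/(-2770) = 2816/((-41*(-18 + 26))) - 3934*(-1/2770) = 2816/((-41*8)) + 1967/1385 = 2816/(-328) + 1967/1385 = 2816*(-1/328) + 1967/1385 = -352/41 + 1967/1385 = -406873/56785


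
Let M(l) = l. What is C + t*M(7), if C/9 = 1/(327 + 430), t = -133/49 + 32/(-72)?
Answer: -150562/6813 ≈ -22.099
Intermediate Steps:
t = -199/63 (t = -133*1/49 + 32*(-1/72) = -19/7 - 4/9 = -199/63 ≈ -3.1587)
C = 9/757 (C = 9/(327 + 430) = 9/757 ≈ 0.011889)
C + t*M(7) = 9/757 - 199/63*7 = 9/757 - 199/9 = -150562/6813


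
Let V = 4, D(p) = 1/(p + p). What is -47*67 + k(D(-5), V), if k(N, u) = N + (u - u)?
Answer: -31491/10 ≈ -3149.1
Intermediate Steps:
D(p) = 1/(2*p)
k(N, u) = N (k(N, u) = N + 0 = N)
-47*67 + k(D(-5), V) = -47*67 + (½)/(-5) = -3149 + (½)*(-⅕) = -3149 - ⅒ = -31491/10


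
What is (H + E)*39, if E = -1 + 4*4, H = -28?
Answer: -507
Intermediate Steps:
E = 15 (E = -1 + 16 = 15)
(H + E)*39 = (-28 + 15)*39 = -13*39 = -507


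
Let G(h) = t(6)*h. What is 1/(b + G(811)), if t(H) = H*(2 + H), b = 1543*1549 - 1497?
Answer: 1/2427538 ≈ 4.1194e-7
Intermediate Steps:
b = 2388610 (b = 2390107 - 1497 = 2388610)
G(h) = 48*h (G(h) = (6*(2 + 6))*h = (6*8)*h = 48*h)
1/(b + G(811)) = 1/(2388610 + 48*811) = 1/(2388610 + 38928) = 1/2427538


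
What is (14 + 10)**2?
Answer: 576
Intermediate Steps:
(14 + 10)**2 = 24**2 = 576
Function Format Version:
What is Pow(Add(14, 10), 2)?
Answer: 576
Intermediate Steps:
Pow(Add(14, 10), 2) = Pow(24, 2) = 576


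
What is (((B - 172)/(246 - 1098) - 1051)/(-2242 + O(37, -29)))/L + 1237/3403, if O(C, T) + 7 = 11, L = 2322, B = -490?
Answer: 2739952185017/7533448883208 ≈ 0.36370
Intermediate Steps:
O(C, T) = 4 (O(C, T) = -7 + 11 = 4)
(((B - 172)/(246 - 1098) - 1051)/(-2242 + O(37, -29)))/L + 1237/3403 = (((-490 - 172)/(246 - 1098) - 1051)/(-2242 + 4))/2322 + 1237/3403 = ((-662/(-852) - 1051)/(-2238))*(1/2322) + 1237*(1/3403) = ((-662*(-1/852) - 1051)*(-1/2238))*(1/2322) + 1237/3403 = ((331/426 - 1051)*(-1/2238))*(1/2322) + 1237/3403 = -447395/426*(-1/2238)*(1/2322) + 1237/3403 = (447395/953388)*(1/2322) + 1237/3403 = 447395/2213766936 + 1237/3403 = 2739952185017/7533448883208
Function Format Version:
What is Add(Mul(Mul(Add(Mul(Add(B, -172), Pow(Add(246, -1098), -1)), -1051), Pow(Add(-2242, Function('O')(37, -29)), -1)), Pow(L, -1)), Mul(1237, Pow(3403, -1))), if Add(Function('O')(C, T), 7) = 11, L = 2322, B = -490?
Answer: Rational(2739952185017, 7533448883208) ≈ 0.36370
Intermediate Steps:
Function('O')(C, T) = 4 (Function('O')(C, T) = Add(-7, 11) = 4)
Add(Mul(Mul(Add(Mul(Add(B, -172), Pow(Add(246, -1098), -1)), -1051), Pow(Add(-2242, Function('O')(37, -29)), -1)), Pow(L, -1)), Mul(1237, Pow(3403, -1))) = Add(Mul(Mul(Add(Mul(Add(-490, -172), Pow(Add(246, -1098), -1)), -1051), Pow(Add(-2242, 4), -1)), Pow(2322, -1)), Mul(1237, Pow(3403, -1))) = Add(Mul(Mul(Add(Mul(-662, Pow(-852, -1)), -1051), Pow(-2238, -1)), Rational(1, 2322)), Mul(1237, Rational(1, 3403))) = Add(Mul(Mul(Add(Mul(-662, Rational(-1, 852)), -1051), Rational(-1, 2238)), Rational(1, 2322)), Rational(1237, 3403)) = Add(Mul(Mul(Add(Rational(331, 426), -1051), Rational(-1, 2238)), Rational(1, 2322)), Rational(1237, 3403)) = Add(Mul(Mul(Rational(-447395, 426), Rational(-1, 2238)), Rational(1, 2322)), Rational(1237, 3403)) = Add(Mul(Rational(447395, 953388), Rational(1, 2322)), Rational(1237, 3403)) = Add(Rational(447395, 2213766936), Rational(1237, 3403)) = Rational(2739952185017, 7533448883208)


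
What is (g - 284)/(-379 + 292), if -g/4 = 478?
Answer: 732/29 ≈ 25.241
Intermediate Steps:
g = -1912 (g = -4*478 = -1912)
(g - 284)/(-379 + 292) = (-1912 - 284)/(-379 + 292) = -2196/(-87) = -2196*(-1/87) = 732/29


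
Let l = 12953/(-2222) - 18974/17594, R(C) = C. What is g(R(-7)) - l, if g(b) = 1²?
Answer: 154574589/19546934 ≈ 7.9079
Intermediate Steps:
g(b) = 1
l = -135027655/19546934 (l = 12953*(-1/2222) - 18974*1/17594 = -12953/2222 - 9487/8797 = -135027655/19546934 ≈ -6.9079)
g(R(-7)) - l = 1 - 1*(-135027655/19546934) = 1 + 135027655/19546934 = 154574589/19546934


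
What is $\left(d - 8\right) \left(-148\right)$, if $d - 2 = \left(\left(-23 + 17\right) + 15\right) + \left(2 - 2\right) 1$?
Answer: $-444$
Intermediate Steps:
$d = 11$ ($d = 2 + \left(\left(\left(-23 + 17\right) + 15\right) + \left(2 - 2\right) 1\right) = 2 + \left(\left(-6 + 15\right) + 0 \cdot 1\right) = 2 + \left(9 + 0\right) = 2 + 9 = 11$)
$\left(d - 8\right) \left(-148\right) = \left(11 - 8\right) \left(-148\right) = 3 \left(-148\right) = -444$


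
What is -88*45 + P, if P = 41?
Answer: -3919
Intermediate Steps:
-88*45 + P = -88*45 + 41 = -3960 + 41 = -3919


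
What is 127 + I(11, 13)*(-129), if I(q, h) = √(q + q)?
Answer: 127 - 129*√22 ≈ -478.06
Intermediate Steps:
I(q, h) = √2*√q (I(q, h) = √(2*q) = √2*√q)
127 + I(11, 13)*(-129) = 127 + (√2*√11)*(-129) = 127 + √22*(-129) = 127 - 129*√22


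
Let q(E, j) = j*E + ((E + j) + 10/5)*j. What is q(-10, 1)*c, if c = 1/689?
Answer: -17/689 ≈ -0.024673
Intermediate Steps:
c = 1/689 ≈ 0.0014514
q(E, j) = E*j + j*(2 + E + j) (q(E, j) = E*j + ((E + j) + 10*(⅕))*j = E*j + ((E + j) + 2)*j = E*j + (2 + E + j)*j = E*j + j*(2 + E + j))
q(-10, 1)*c = (1*(2 + 1 + 2*(-10)))*(1/689) = (1*(2 + 1 - 20))*(1/689) = (1*(-17))*(1/689) = -17*1/689 = -17/689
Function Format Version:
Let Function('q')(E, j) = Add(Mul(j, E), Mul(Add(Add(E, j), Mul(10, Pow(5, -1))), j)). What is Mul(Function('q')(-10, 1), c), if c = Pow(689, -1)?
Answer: Rational(-17, 689) ≈ -0.024673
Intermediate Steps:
c = Rational(1, 689) ≈ 0.0014514
Function('q')(E, j) = Add(Mul(E, j), Mul(j, Add(2, E, j))) (Function('q')(E, j) = Add(Mul(E, j), Mul(Add(Add(E, j), Mul(10, Rational(1, 5))), j)) = Add(Mul(E, j), Mul(Add(Add(E, j), 2), j)) = Add(Mul(E, j), Mul(Add(2, E, j), j)) = Add(Mul(E, j), Mul(j, Add(2, E, j))))
Mul(Function('q')(-10, 1), c) = Mul(Mul(1, Add(2, 1, Mul(2, -10))), Rational(1, 689)) = Mul(Mul(1, Add(2, 1, -20)), Rational(1, 689)) = Mul(Mul(1, -17), Rational(1, 689)) = Mul(-17, Rational(1, 689)) = Rational(-17, 689)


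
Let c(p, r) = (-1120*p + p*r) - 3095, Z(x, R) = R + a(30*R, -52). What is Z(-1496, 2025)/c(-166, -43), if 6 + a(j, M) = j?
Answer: 20923/63321 ≈ 0.33043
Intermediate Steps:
a(j, M) = -6 + j
Z(x, R) = -6 + 31*R (Z(x, R) = R + (-6 + 30*R) = -6 + 31*R)
c(p, r) = -3095 - 1120*p + p*r
Z(-1496, 2025)/c(-166, -43) = (-6 + 31*2025)/(-3095 - 1120*(-166) - 166*(-43)) = (-6 + 62775)/(-3095 + 185920 + 7138) = 62769/189963 = 62769*(1/189963) = 20923/63321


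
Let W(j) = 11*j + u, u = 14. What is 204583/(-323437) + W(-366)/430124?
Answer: -22323421884/34779504047 ≈ -0.64186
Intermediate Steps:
W(j) = 14 + 11*j (W(j) = 11*j + 14 = 14 + 11*j)
204583/(-323437) + W(-366)/430124 = 204583/(-323437) + (14 + 11*(-366))/430124 = 204583*(-1/323437) + (14 - 4026)*(1/430124) = -204583/323437 - 4012*1/430124 = -204583/323437 - 1003/107531 = -22323421884/34779504047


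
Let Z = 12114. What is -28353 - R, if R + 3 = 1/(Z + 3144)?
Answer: -432564301/15258 ≈ -28350.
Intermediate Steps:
R = -45773/15258 (R = -3 + 1/(12114 + 3144) = -3 + 1/15258 = -45773/15258 ≈ -2.9999)
-28353 - R = -28353 - 1*(-45773/15258) = -28353 + 45773/15258 = -432564301/15258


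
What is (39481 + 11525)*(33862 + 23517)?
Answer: 2926673274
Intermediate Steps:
(39481 + 11525)*(33862 + 23517) = 51006*57379 = 2926673274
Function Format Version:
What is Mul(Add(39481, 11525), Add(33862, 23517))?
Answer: 2926673274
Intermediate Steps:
Mul(Add(39481, 11525), Add(33862, 23517)) = Mul(51006, 57379) = 2926673274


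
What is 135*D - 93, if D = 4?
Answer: 447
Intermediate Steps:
135*D - 93 = 135*4 - 93 = 540 - 93 = 447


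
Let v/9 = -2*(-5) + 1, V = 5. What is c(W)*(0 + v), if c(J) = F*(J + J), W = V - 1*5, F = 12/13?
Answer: 0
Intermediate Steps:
v = 99 (v = 9*(-2*(-5) + 1) = 9*(10 + 1) = 9*11 = 99)
F = 12/13 (F = 12*(1/13) = 12/13 ≈ 0.92308)
W = 0 (W = 5 - 1*5 = 5 - 5 = 0)
c(J) = 24*J/13 (c(J) = 12*(J + J)/13 = 12*(2*J)/13 = 24*J/13)
c(W)*(0 + v) = ((24/13)*0)*(0 + 99) = 0*99 = 0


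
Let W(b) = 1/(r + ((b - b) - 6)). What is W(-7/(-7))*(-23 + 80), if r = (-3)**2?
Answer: 19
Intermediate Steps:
r = 9
W(b) = 1/3 (W(b) = 1/(9 + ((b - b) - 6)) = 1/(9 + (0 - 6)) = 1/(9 - 6) = 1/3)
W(-7/(-7))*(-23 + 80) = (-23 + 80)/3 = (1/3)*57 = 19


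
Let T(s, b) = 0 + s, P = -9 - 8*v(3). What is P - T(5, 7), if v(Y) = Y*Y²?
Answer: -230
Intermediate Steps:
v(Y) = Y³
P = -225 (P = -9 - 8*3³ = -9 - 8*27 = -9 - 216 = -225)
T(s, b) = s
P - T(5, 7) = -225 - 1*5 = -225 - 5 = -230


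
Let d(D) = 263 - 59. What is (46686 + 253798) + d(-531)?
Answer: 300688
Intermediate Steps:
d(D) = 204
(46686 + 253798) + d(-531) = (46686 + 253798) + 204 = 300484 + 204 = 300688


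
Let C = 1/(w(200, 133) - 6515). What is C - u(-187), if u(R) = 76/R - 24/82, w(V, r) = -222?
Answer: 36102653/51652579 ≈ 0.69895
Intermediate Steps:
u(R) = -12/41 + 76/R (u(R) = 76/R - 24*1/82 = 76/R - 12/41 = -12/41 + 76/R)
C = -1/6737 (C = 1/(-222 - 6515) = 1/(-6737) = -1/6737 ≈ -0.00014843)
C - u(-187) = -1/6737 - (-12/41 + 76/(-187)) = -1/6737 - (-12/41 + 76*(-1/187)) = -1/6737 - (-12/41 - 76/187) = -1/6737 - 1*(-5360/7667) = -1/6737 + 5360/7667 = 36102653/51652579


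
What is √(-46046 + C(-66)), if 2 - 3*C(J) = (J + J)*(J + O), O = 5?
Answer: 2*I*√109641/3 ≈ 220.75*I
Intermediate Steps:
C(J) = ⅔ - 2*J*(5 + J)/3 (C(J) = ⅔ - (J + J)*(J + 5)/3 = ⅔ - 2*J*(5 + J)/3)
√(-46046 + C(-66)) = √(-46046 + (⅔ - 10/3*(-66) - ⅔*(-66)²)) = √(-46046 + (⅔ + 220 - ⅔*4356)) = √(-46046 + (⅔ + 220 - 2904)) = √(-46046 - 8050/3) = √(-146188/3) = 2*I*√109641/3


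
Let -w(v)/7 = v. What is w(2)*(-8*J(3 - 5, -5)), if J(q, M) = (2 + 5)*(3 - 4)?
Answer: -784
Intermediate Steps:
J(q, M) = -7 (J(q, M) = 7*(-1) = -7)
w(v) = -7*v
w(2)*(-8*J(3 - 5, -5)) = (-7*2)*(-8*(-7)) = -14*56 = -784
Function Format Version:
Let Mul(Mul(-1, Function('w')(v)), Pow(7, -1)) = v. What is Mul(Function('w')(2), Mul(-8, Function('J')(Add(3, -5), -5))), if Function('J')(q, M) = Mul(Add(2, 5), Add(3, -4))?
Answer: -784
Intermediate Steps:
Function('J')(q, M) = -7 (Function('J')(q, M) = Mul(7, -1) = -7)
Function('w')(v) = Mul(-7, v)
Mul(Function('w')(2), Mul(-8, Function('J')(Add(3, -5), -5))) = Mul(Mul(-7, 2), Mul(-8, -7)) = Mul(-14, 56) = -784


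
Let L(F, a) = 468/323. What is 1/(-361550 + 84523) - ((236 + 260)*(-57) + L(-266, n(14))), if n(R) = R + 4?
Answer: 2529641023153/89479721 ≈ 28271.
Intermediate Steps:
n(R) = 4 + R
L(F, a) = 468/323 (L(F, a) = 468*(1/323) = 468/323)
1/(-361550 + 84523) - ((236 + 260)*(-57) + L(-266, n(14))) = 1/(-361550 + 84523) - ((236 + 260)*(-57) + 468/323) = 1/(-277027) - (496*(-57) + 468/323) = -1/277027 - (-28272 + 468/323) = -1/277027 - 1*(-9131388/323) = -1/277027 + 9131388/323 = 2529641023153/89479721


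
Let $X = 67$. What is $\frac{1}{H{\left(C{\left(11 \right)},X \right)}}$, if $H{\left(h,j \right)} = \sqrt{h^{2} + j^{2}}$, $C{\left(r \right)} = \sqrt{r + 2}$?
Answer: $\frac{\sqrt{4502}}{4502} \approx 0.014904$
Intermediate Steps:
$C{\left(r \right)} = \sqrt{2 + r}$
$\frac{1}{H{\left(C{\left(11 \right)},X \right)}} = \frac{1}{\sqrt{\left(\sqrt{2 + 11}\right)^{2} + 67^{2}}} = \frac{1}{\sqrt{\left(\sqrt{13}\right)^{2} + 4489}} = \frac{1}{\sqrt{13 + 4489}} = \frac{1}{\sqrt{4502}} = \frac{\sqrt{4502}}{4502}$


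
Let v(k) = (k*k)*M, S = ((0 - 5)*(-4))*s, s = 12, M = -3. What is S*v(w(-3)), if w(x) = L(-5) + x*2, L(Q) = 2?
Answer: -11520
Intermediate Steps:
w(x) = 2 + 2*x (w(x) = 2 + x*2 = 2 + 2*x)
S = 240 (S = ((0 - 5)*(-4))*12 = -5*(-4)*12 = 20*12 = 240)
v(k) = -3*k² (v(k) = (k*k)*(-3) = k²*(-3) = -3*k²)
S*v(w(-3)) = 240*(-3*(2 + 2*(-3))²) = 240*(-3*(2 - 6)²) = 240*(-3*(-4)²) = 240*(-3*16) = 240*(-48) = -11520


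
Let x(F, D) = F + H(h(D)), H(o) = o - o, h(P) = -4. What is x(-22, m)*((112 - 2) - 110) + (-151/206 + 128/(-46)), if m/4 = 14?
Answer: -16657/4738 ≈ -3.5156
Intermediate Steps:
m = 56 (m = 4*14 = 56)
H(o) = 0
x(F, D) = F (x(F, D) = F + 0 = F)
x(-22, m)*((112 - 2) - 110) + (-151/206 + 128/(-46)) = -22*((112 - 2) - 110) + (-151/206 + 128/(-46)) = -22*(110 - 110) + (-151*1/206 + 128*(-1/46)) = -22*0 + (-151/206 - 64/23) = 0 - 16657/4738 = -16657/4738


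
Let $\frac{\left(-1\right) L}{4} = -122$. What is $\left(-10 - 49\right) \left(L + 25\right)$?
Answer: $-30267$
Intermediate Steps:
$L = 488$ ($L = \left(-4\right) \left(-122\right) = 488$)
$\left(-10 - 49\right) \left(L + 25\right) = \left(-10 - 49\right) \left(488 + 25\right) = \left(-10 - 49\right) 513 = \left(-59\right) 513 = -30267$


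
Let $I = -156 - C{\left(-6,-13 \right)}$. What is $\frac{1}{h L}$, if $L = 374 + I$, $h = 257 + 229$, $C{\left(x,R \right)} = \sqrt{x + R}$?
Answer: $\frac{109}{11552949} + \frac{i \sqrt{19}}{23105898} \approx 9.4348 \cdot 10^{-6} + 1.8865 \cdot 10^{-7} i$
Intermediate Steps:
$C{\left(x,R \right)} = \sqrt{R + x}$
$I = -156 - i \sqrt{19}$ ($I = -156 - \sqrt{-13 - 6} = -156 - \sqrt{-19} = -156 - i \sqrt{19} \approx -156.0 - 4.3589 i$)
$h = 486$
$L = 218 - i \sqrt{19}$ ($L = 374 - \left(156 + i \sqrt{19}\right) = 218 - i \sqrt{19} \approx 218.0 - 4.3589 i$)
$\frac{1}{h L} = \frac{1}{486 \left(218 - i \sqrt{19}\right)}$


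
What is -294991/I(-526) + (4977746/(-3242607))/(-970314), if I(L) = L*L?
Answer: -464071330695420161/435259346941910124 ≈ -1.0662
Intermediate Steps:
I(L) = L²
-294991/I(-526) + (4977746/(-3242607))/(-970314) = -294991/((-526)²) + (4977746/(-3242607))/(-970314) = -294991/276676 + (4977746*(-1/3242607))*(-1/970314) = -294991*1/276676 - 4977746/3242607*(-1/970314) = -294991/276676 + 2488873/1573173484299 = -464071330695420161/435259346941910124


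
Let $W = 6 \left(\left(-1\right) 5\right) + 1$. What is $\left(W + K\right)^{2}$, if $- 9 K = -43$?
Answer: $\frac{47524}{81} \approx 586.72$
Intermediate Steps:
$K = \frac{43}{9}$ ($K = \left(- \frac{1}{9}\right) \left(-43\right) = \frac{43}{9} \approx 4.7778$)
$W = -29$ ($W = 6 \left(-5\right) + 1 = -30 + 1 = -29$)
$\left(W + K\right)^{2} = \left(-29 + \frac{43}{9}\right)^{2} = \left(- \frac{218}{9}\right)^{2} = \frac{47524}{81}$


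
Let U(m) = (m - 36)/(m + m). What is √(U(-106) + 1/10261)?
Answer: √792513691242/1087666 ≈ 0.81848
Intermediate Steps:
U(m) = (-36 + m)/(2*m) (U(m) = (-36 + m)/((2*m)) = (-36 + m)*(1/(2*m)) = (-36 + m)/(2*m))
√(U(-106) + 1/10261) = √((½)*(-36 - 106)/(-106) + 1/10261) = √((½)*(-1/106)*(-142) + 1/10261) = √(71/106 + 1/10261) = √(728637/1087666) = √792513691242/1087666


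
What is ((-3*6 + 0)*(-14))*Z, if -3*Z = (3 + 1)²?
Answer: -1344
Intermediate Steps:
Z = -16/3 (Z = -(3 + 1)²/3 = -⅓*4² = -⅓*16 = -16/3 ≈ -5.3333)
((-3*6 + 0)*(-14))*Z = ((-3*6 + 0)*(-14))*(-16/3) = ((-18 + 0)*(-14))*(-16/3) = -18*(-14)*(-16/3) = 252*(-16/3) = -1344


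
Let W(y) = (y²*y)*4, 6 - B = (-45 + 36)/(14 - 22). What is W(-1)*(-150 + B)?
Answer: 1161/2 ≈ 580.50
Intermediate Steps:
B = 39/8 (B = 6 - (-45 + 36)/(14 - 22) = 6 - (-9)/(-8) = 6 - (-9)*(-1)/8 = 6 - 1*9/8 = 6 - 9/8 = 39/8 ≈ 4.8750)
W(y) = 4*y³ (W(y) = y³*4 = 4*y³)
W(-1)*(-150 + B) = (4*(-1)³)*(-150 + 39/8) = (4*(-1))*(-1161/8) = -4*(-1161/8) = 1161/2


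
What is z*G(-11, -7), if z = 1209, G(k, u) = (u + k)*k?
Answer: 239382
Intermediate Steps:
G(k, u) = k*(k + u) (G(k, u) = (k + u)*k = k*(k + u))
z*G(-11, -7) = 1209*(-11*(-11 - 7)) = 1209*(-11*(-18)) = 1209*198 = 239382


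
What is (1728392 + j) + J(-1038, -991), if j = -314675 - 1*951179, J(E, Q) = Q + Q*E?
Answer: 1490205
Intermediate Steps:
J(E, Q) = Q + E*Q
j = -1265854 (j = -314675 - 951179 = -1265854)
(1728392 + j) + J(-1038, -991) = (1728392 - 1265854) - 991*(1 - 1038) = 462538 - 991*(-1037) = 462538 + 1027667 = 1490205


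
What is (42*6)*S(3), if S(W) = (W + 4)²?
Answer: 12348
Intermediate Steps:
S(W) = (4 + W)²
(42*6)*S(3) = (42*6)*(4 + 3)² = 252*7² = 252*49 = 12348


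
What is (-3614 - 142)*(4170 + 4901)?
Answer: -34070676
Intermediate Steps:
(-3614 - 142)*(4170 + 4901) = -3756*9071 = -34070676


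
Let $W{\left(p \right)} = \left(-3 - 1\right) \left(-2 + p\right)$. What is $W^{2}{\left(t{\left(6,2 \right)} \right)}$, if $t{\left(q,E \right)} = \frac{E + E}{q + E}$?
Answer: $36$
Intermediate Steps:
$t{\left(q,E \right)} = \frac{2 E}{E + q}$
$W{\left(p \right)} = 8 - 4 p$ ($W{\left(p \right)} = - 4 \left(-2 + p\right) = 8 - 4 p$)
$W^{2}{\left(t{\left(6,2 \right)} \right)} = \left(8 - 4 \cdot 2 \cdot 2 \frac{1}{2 + 6}\right)^{2} = \left(8 - 4 \cdot 2 \cdot 2 \cdot \frac{1}{8}\right)^{2} = \left(8 - 2\right)^{2} = 6^{2} = 36$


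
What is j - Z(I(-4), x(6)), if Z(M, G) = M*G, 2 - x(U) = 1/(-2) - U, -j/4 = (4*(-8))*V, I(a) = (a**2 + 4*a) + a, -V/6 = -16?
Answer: 12322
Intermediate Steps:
V = 96 (V = -6*(-16) = 96)
I(a) = a**2 + 5*a
j = 12288 (j = -4*4*(-8)*96 = -(-128)*96 = -4*(-3072) = 12288)
x(U) = 5/2 + U (x(U) = 2 - (1/(-2) - U) = 2 - (-1/2 - U) = 2 + (1/2 + U) = 5/2 + U)
Z(M, G) = G*M
j - Z(I(-4), x(6)) = 12288 - (5/2 + 6)*(-4*(5 - 4)) = 12288 - 17*(-4*1)/2 = 12288 - 17*(-4)/2 = 12288 - 1*(-34) = 12288 + 34 = 12322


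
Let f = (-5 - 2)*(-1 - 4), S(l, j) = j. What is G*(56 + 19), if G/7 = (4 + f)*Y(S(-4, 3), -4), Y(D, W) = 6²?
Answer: 737100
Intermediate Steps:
Y(D, W) = 36
f = 35 (f = -7*(-5) = 35)
G = 9828 (G = 7*((4 + 35)*36) = 7*(39*36) = 7*1404 = 9828)
G*(56 + 19) = 9828*(56 + 19) = 9828*75 = 737100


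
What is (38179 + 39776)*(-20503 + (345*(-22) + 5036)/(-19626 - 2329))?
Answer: -7018145384301/4391 ≈ -1.5983e+9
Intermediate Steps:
(38179 + 39776)*(-20503 + (345*(-22) + 5036)/(-19626 - 2329)) = 77955*(-20503 + (-7590 + 5036)/(-21955)) = 77955*(-20503 - 2554*(-1/21955)) = 77955*(-20503 + 2554/21955) = 77955*(-450140811/21955) = -7018145384301/4391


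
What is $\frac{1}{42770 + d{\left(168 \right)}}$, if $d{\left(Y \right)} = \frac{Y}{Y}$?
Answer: $\frac{1}{42771} \approx 2.338 \cdot 10^{-5}$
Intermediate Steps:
$d{\left(Y \right)} = 1$
$\frac{1}{42770 + d{\left(168 \right)}} = \frac{1}{42770 + 1} = \frac{1}{42771}$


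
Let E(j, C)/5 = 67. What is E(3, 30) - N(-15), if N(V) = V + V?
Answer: 365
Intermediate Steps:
N(V) = 2*V
E(j, C) = 335 (E(j, C) = 5*67 = 335)
E(3, 30) - N(-15) = 335 - 2*(-15) = 335 - 1*(-30) = 335 + 30 = 365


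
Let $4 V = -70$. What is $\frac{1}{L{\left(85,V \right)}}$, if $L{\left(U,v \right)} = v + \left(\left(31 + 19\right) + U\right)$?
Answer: $\frac{2}{235} \approx 0.0085106$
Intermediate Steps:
$V = - \frac{35}{2}$ ($V = \frac{1}{4} \left(-70\right) = - \frac{35}{2} \approx -17.5$)
$L{\left(U,v \right)} = 50 + U + v$ ($L{\left(U,v \right)} = v + \left(50 + U\right) = 50 + U + v$)
$\frac{1}{L{\left(85,V \right)}} = \frac{1}{50 + 85 - \frac{35}{2}} = \frac{1}{\frac{235}{2}} = \frac{2}{235}$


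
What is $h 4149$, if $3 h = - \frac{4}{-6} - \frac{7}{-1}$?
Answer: $10603$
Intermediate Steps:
$h = \frac{23}{9}$ ($h = \frac{- \frac{4}{-6} - \frac{7}{-1}}{3} = \frac{\left(-4\right) \left(- \frac{1}{6}\right) - -7}{3} = \frac{\frac{2}{3} + 7}{3} = \frac{1}{3} \cdot \frac{23}{3} = \frac{23}{9} \approx 2.5556$)
$h 4149 = \frac{23}{9} \cdot 4149 = 10603$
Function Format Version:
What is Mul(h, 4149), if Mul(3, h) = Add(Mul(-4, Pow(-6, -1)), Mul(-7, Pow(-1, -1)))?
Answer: 10603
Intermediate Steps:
h = Rational(23, 9) (h = Mul(Rational(1, 3), Add(Mul(-4, Pow(-6, -1)), Mul(-7, Pow(-1, -1)))) = Mul(Rational(1, 3), Add(Mul(-4, Rational(-1, 6)), Mul(-7, -1))) = Mul(Rational(1, 3), Add(Rational(2, 3), 7)) = Mul(Rational(1, 3), Rational(23, 3)) = Rational(23, 9) ≈ 2.5556)
Mul(h, 4149) = Mul(Rational(23, 9), 4149) = 10603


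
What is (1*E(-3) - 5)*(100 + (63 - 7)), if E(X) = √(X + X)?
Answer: -780 + 156*I*√6 ≈ -780.0 + 382.12*I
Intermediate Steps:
E(X) = √2*√X (E(X) = √(2*X) = √2*√X)
(1*E(-3) - 5)*(100 + (63 - 7)) = (1*(√2*√(-3)) - 5)*(100 + (63 - 7)) = (1*(√2*(I*√3)) - 5)*(100 + 56) = (1*(I*√6) - 5)*156 = (I*√6 - 5)*156 = (-5 + I*√6)*156 = -780 + 156*I*√6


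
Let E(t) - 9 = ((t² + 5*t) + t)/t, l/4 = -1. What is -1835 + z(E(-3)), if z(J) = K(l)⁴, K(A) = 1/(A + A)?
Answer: -7516159/4096 ≈ -1835.0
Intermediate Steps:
l = -4 (l = 4*(-1) = -4)
K(A) = 1/(2*A)
E(t) = 9 + (t² + 6*t)/t (E(t) = 9 + ((t² + 5*t) + t)/t = 9 + (t² + 6*t)/t)
z(J) = 1/4096 (z(J) = ((½)/(-4))⁴ = ((½)*(-¼))⁴ = (-⅛)⁴ = 1/4096)
-1835 + z(E(-3)) = -1835 + 1/4096 = -7516159/4096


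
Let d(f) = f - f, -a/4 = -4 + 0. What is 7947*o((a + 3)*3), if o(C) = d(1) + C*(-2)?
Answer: -905958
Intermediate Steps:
a = 16 (a = -4*(-4 + 0) = -4*(-4) = 16)
d(f) = 0
o(C) = -2*C (o(C) = 0 + C*(-2) = 0 - 2*C = -2*C)
7947*o((a + 3)*3) = 7947*(-2*(16 + 3)*3) = 7947*(-38*3) = 7947*(-2*57) = 7947*(-114) = -905958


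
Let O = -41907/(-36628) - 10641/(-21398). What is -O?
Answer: -643242267/391882972 ≈ -1.6414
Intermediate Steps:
O = 643242267/391882972 (O = -41907*(-1/36628) - 10641*(-1/21398) = 41907/36628 + 10641/21398 = 643242267/391882972 ≈ 1.6414)
-O = -1*643242267/391882972 = -643242267/391882972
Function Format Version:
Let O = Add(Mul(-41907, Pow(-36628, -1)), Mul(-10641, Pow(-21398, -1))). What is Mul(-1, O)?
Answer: Rational(-643242267, 391882972) ≈ -1.6414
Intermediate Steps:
O = Rational(643242267, 391882972) (O = Add(Mul(-41907, Rational(-1, 36628)), Mul(-10641, Rational(-1, 21398))) = Add(Rational(41907, 36628), Rational(10641, 21398)) = Rational(643242267, 391882972) ≈ 1.6414)
Mul(-1, O) = Mul(-1, Rational(643242267, 391882972)) = Rational(-643242267, 391882972)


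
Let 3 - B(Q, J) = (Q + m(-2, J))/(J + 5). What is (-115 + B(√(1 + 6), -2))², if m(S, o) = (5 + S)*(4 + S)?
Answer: (342 + √7)²/9 ≈ 13198.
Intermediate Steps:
m(S, o) = (4 + S)*(5 + S)
B(Q, J) = 3 - (6 + Q)/(5 + J) (B(Q, J) = 3 - (Q + (20 + (-2)² + 9*(-2)))/(J + 5) = 3 - (Q + (20 + 4 - 18))/(5 + J) = 3 - (Q + 6)/(5 + J) = 3 - (6 + Q)/(5 + J))
(-115 + B(√(1 + 6), -2))² = (-115 + (9 - √(1 + 6) + 3*(-2))/(5 - 2))² = (-115 + (9 - √7 - 6)/3)² = (-115 + (3 - √7)/3)² = (-115 + (1 - √7/3))² = (-114 - √7/3)²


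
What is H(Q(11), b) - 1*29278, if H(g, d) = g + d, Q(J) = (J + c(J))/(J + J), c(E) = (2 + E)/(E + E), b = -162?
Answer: -14248705/484 ≈ -29439.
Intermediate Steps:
c(E) = (2 + E)/(2*E) (c(E) = (2 + E)/((2*E)) = (2 + E)*(1/(2*E)) = (2 + E)/(2*E))
Q(J) = (J + (2 + J)/(2*J))/(2*J) (Q(J) = (J + (2 + J)/(2*J))/(J + J) = (J + (2 + J)/(2*J))/((2*J)) = (J + (2 + J)/(2*J))*(1/(2*J)) = (J + (2 + J)/(2*J))/(2*J))
H(g, d) = d + g
H(Q(11), b) - 1*29278 = (-162 + (¼)*(2 + 11 + 2*11²)/11²) - 1*29278 = (-162 + (¼)*(1/121)*(2 + 11 + 2*121)) - 29278 = (-162 + (¼)*(1/121)*(2 + 11 + 242)) - 29278 = (-162 + (¼)*(1/121)*255) - 29278 = (-162 + 255/484) - 29278 = -78153/484 - 29278 = -14248705/484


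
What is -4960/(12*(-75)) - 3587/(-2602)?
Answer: 806711/117090 ≈ 6.8897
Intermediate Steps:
-4960/(12*(-75)) - 3587/(-2602) = -4960/(-900) - 3587*(-1/2602) = -4960*(-1/900) + 3587/2602 = 248/45 + 3587/2602 = 806711/117090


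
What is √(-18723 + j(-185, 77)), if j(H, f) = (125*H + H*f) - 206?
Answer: I*√56299 ≈ 237.27*I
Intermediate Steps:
j(H, f) = -206 + 125*H + H*f
√(-18723 + j(-185, 77)) = √(-18723 + (-206 + 125*(-185) - 185*77)) = √(-18723 + (-206 - 23125 - 14245)) = √(-18723 - 37576) = √(-56299) = I*√56299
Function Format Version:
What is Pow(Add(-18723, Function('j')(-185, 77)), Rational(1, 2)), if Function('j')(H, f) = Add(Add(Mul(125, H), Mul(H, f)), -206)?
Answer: Mul(I, Pow(56299, Rational(1, 2))) ≈ Mul(237.27, I)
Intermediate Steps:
Function('j')(H, f) = Add(-206, Mul(125, H), Mul(H, f))
Pow(Add(-18723, Function('j')(-185, 77)), Rational(1, 2)) = Pow(Add(-18723, Add(-206, Mul(125, -185), Mul(-185, 77))), Rational(1, 2)) = Pow(Add(-18723, Add(-206, -23125, -14245)), Rational(1, 2)) = Pow(Add(-18723, -37576), Rational(1, 2)) = Pow(-56299, Rational(1, 2)) = Mul(I, Pow(56299, Rational(1, 2)))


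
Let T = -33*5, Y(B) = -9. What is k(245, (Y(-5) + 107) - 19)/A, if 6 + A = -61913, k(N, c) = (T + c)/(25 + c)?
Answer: 43/3219788 ≈ 1.3355e-5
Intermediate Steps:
T = -165
k(N, c) = (-165 + c)/(25 + c)
A = -61919 (A = -6 - 61913 = -61919)
k(245, (Y(-5) + 107) - 19)/A = ((-165 + ((-9 + 107) - 19))/(25 + ((-9 + 107) - 19)))/(-61919) = ((-165 + (98 - 19))/(25 + (98 - 19)))*(-1/61919) = ((-165 + 79)/(25 + 79))*(-1/61919) = (-86/104)*(-1/61919) = ((1/104)*(-86))*(-1/61919) = -43/52*(-1/61919) = 43/3219788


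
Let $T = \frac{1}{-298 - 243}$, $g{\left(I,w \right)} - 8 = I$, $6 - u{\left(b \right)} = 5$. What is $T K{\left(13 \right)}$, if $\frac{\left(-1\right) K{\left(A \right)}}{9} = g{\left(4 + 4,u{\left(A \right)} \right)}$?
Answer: $\frac{144}{541} \approx 0.26617$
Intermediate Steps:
$u{\left(b \right)} = 1$ ($u{\left(b \right)} = 6 - 5 = 1$)
$g{\left(I,w \right)} = 8 + I$
$K{\left(A \right)} = -144$ ($K{\left(A \right)} = - 9 \left(8 + \left(4 + 4\right)\right) = - 9 \left(8 + 8\right) = \left(-9\right) 16 = -144$)
$T = - \frac{1}{541}$ ($T = \frac{1}{-541} = - \frac{1}{541} \approx -0.0018484$)
$T K{\left(13 \right)} = \left(- \frac{1}{541}\right) \left(-144\right) = \frac{144}{541}$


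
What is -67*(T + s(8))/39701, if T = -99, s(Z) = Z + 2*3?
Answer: 5695/39701 ≈ 0.14345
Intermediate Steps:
s(Z) = 6 + Z (s(Z) = Z + 6 = 6 + Z)
-67*(T + s(8))/39701 = -67*(-99 + (6 + 8))/39701 = -67*(-99 + 14)*(1/39701) = -67*(-85)*(1/39701) = 5695*(1/39701) = 5695/39701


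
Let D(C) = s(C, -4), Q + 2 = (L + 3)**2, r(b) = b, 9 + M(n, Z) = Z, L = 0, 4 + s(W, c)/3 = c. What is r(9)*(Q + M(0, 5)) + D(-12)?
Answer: 3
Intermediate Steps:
s(W, c) = -12 + 3*c
M(n, Z) = -9 + Z
Q = 7 (Q = -2 + (0 + 3)**2 = -2 + 3**2 = -2 + 9 = 7)
D(C) = -24 (D(C) = -12 + 3*(-4) = -12 - 12 = -24)
r(9)*(Q + M(0, 5)) + D(-12) = 9*(7 + (-9 + 5)) - 24 = 9*(7 - 4) - 24 = 9*3 - 24 = 27 - 24 = 3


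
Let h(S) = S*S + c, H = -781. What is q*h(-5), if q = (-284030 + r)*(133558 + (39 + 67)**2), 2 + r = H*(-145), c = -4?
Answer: -519307590438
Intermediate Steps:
r = 113243 (r = -2 - 781*(-145) = -2 + 113245 = 113243)
h(S) = -4 + S**2 (h(S) = S*S - 4 = S**2 - 4 = -4 + S**2)
q = -24728932878 (q = (-284030 + 113243)*(133558 + (39 + 67)**2) = -170787*(133558 + 106**2) = -170787*(133558 + 11236) = -170787*144794 = -24728932878)
q*h(-5) = -24728932878*(-4 + (-5)**2) = -24728932878*(-4 + 25) = -24728932878*21 = -519307590438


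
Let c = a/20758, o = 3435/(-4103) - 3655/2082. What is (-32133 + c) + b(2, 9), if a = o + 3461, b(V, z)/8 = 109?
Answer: -5543298961402277/177324094068 ≈ -31261.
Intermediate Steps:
b(V, z) = 872 (b(V, z) = 8*109 = 872)
o = -22148135/8542446 (o = 3435*(-1/4103) - 3655*1/2082 = -3435/4103 - 3655/2082 = -22148135/8542446 ≈ -2.5927)
a = 29543257471/8542446 (a = -22148135/8542446 + 3461 = 29543257471/8542446 ≈ 3458.4)
c = 29543257471/177324094068 (c = (29543257471/8542446)/20758 = (29543257471/8542446)*(1/20758) = 29543257471/177324094068 ≈ 0.16661)
(-32133 + c) + b(2, 9) = (-32133 + 29543257471/177324094068) + 872 = -5697925571429573/177324094068 + 872 = -5543298961402277/177324094068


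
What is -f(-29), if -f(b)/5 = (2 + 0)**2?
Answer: 20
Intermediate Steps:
f(b) = -20 (f(b) = -5*(2 + 0)**2 = -5*2**2 = -5*4 = -20)
-f(-29) = -1*(-20) = 20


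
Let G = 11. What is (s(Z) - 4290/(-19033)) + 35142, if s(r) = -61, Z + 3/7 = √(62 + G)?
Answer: 667700963/19033 ≈ 35081.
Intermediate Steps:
Z = -3/7 + √73 (Z = -3/7 + √(62 + 11) = -3/7 + √73 ≈ 8.1154)
(s(Z) - 4290/(-19033)) + 35142 = (-61 - 4290/(-19033)) + 35142 = (-61 - 4290*(-1/19033)) + 35142 = (-61 + 4290/19033) + 35142 = -1156723/19033 + 35142 = 667700963/19033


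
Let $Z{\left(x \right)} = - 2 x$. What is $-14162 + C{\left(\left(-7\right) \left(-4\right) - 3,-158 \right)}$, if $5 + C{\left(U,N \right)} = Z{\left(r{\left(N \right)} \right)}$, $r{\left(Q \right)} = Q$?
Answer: $-13851$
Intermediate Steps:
$C{\left(U,N \right)} = -5 - 2 N$
$-14162 + C{\left(\left(-7\right) \left(-4\right) - 3,-158 \right)} = -14162 - -311 = -14162 + \left(-5 + 316\right) = -14162 + 311 = -13851$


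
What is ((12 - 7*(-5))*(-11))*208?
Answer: -107536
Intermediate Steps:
((12 - 7*(-5))*(-11))*208 = ((12 - 1*(-35))*(-11))*208 = ((12 + 35)*(-11))*208 = (47*(-11))*208 = -517*208 = -107536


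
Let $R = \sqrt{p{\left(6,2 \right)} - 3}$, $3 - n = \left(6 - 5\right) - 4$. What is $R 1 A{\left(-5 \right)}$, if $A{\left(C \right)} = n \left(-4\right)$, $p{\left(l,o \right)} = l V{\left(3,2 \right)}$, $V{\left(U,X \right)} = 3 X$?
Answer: $- 24 \sqrt{33} \approx -137.87$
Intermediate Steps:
$n = 6$ ($n = 3 - \left(\left(6 - 5\right) - 4\right) = 3 - \left(1 - 4\right) = 3 - -3 = 3 + 3 = 6$)
$p{\left(l,o \right)} = 6 l$ ($p{\left(l,o \right)} = l 3 \cdot 2 = l 6 = 6 l$)
$A{\left(C \right)} = -24$ ($A{\left(C \right)} = 6 \left(-4\right) = -24$)
$R = \sqrt{33}$ ($R = \sqrt{6 \cdot 6 - 3} = \sqrt{36 - 3} = \sqrt{33} \approx 5.7446$)
$R 1 A{\left(-5 \right)} = \sqrt{33} \cdot 1 \left(-24\right) = \sqrt{33} \left(-24\right) = - 24 \sqrt{33}$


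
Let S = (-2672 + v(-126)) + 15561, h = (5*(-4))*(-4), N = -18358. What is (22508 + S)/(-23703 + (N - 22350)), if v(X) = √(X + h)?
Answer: -35397/64411 - I*√46/64411 ≈ -0.54955 - 0.0001053*I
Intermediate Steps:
h = 80 (h = -20*(-4) = 80)
v(X) = √(80 + X) (v(X) = √(X + 80) = √(80 + X))
S = 12889 + I*√46 (S = (-2672 + √(80 - 126)) + 15561 = (-2672 + √(-46)) + 15561 = (-2672 + I*√46) + 15561 = 12889 + I*√46 ≈ 12889.0 + 6.7823*I)
(22508 + S)/(-23703 + (N - 22350)) = (22508 + (12889 + I*√46))/(-23703 + (-18358 - 22350)) = (35397 + I*√46)/(-23703 - 40708) = (35397 + I*√46)/(-64411) = (35397 + I*√46)*(-1/64411) = -35397/64411 - I*√46/64411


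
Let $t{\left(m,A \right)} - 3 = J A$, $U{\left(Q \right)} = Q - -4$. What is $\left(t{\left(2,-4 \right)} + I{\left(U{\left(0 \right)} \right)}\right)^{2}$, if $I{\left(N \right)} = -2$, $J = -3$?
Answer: $169$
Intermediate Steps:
$U{\left(Q \right)} = 4 + Q$ ($U{\left(Q \right)} = Q + 4 = 4 + Q$)
$t{\left(m,A \right)} = 3 - 3 A$
$\left(t{\left(2,-4 \right)} + I{\left(U{\left(0 \right)} \right)}\right)^{2} = \left(\left(3 - -12\right) - 2\right)^{2} = \left(\left(3 + 12\right) - 2\right)^{2} = \left(15 - 2\right)^{2} = 13^{2} = 169$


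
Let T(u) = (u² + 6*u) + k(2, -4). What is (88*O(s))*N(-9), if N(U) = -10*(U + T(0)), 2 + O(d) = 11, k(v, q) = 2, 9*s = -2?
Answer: 55440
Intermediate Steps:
s = -2/9 (s = (⅑)*(-2) = -2/9 ≈ -0.22222)
O(d) = 9 (O(d) = -2 + 11 = 9)
T(u) = 2 + u² + 6*u (T(u) = (u² + 6*u) + 2 = 2 + u² + 6*u)
N(U) = -20 - 10*U (N(U) = -10*(U + (2 + 0² + 6*0)) = -10*(U + (2 + 0 + 0)) = -10*(U + 2) = -10*(2 + U) = -20 - 10*U)
(88*O(s))*N(-9) = (88*9)*(-20 - 10*(-9)) = 792*(-20 + 90) = 792*70 = 55440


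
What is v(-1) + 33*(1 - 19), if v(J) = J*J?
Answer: -593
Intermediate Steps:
v(J) = J**2
v(-1) + 33*(1 - 19) = (-1)**2 + 33*(1 - 19) = 1 + 33*(-18) = 1 - 594 = -593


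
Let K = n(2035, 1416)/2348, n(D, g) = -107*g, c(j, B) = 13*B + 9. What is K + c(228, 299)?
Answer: 2249074/587 ≈ 3831.5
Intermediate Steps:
c(j, B) = 9 + 13*B
K = -37878/587 (K = -107*1416/2348 = -151512*1/2348 = -37878/587 ≈ -64.528)
K + c(228, 299) = -37878/587 + (9 + 13*299) = -37878/587 + (9 + 3887) = -37878/587 + 3896 = 2249074/587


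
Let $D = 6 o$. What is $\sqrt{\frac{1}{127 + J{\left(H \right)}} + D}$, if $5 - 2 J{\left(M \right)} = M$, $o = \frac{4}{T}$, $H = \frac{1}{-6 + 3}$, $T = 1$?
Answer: $\frac{\sqrt{3632871}}{389} \approx 4.8998$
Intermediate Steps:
$H = - \frac{1}{3}$ ($H = \frac{1}{-3} = - \frac{1}{3} \approx -0.33333$)
$o = 4$ ($o = \frac{4}{1} = 4 \cdot 1 = 4$)
$J{\left(M \right)} = \frac{5}{2} - \frac{M}{2}$
$D = 24$ ($D = 6 \cdot 4 = 24$)
$\sqrt{\frac{1}{127 + J{\left(H \right)}} + D} = \sqrt{\frac{1}{127 + \left(\frac{5}{2} - - \frac{1}{6}\right)} + 24} = \sqrt{\frac{1}{127 + \left(\frac{5}{2} + \frac{1}{6}\right)} + 24} = \sqrt{\frac{1}{127 + \frac{8}{3}} + 24} = \sqrt{\frac{1}{\frac{389}{3}} + 24} = \sqrt{\frac{3}{389} + 24} = \sqrt{\frac{9339}{389}} = \frac{\sqrt{3632871}}{389}$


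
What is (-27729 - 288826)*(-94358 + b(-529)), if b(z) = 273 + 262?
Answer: 29700139765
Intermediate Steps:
b(z) = 535
(-27729 - 288826)*(-94358 + b(-529)) = (-27729 - 288826)*(-94358 + 535) = -316555*(-93823) = 29700139765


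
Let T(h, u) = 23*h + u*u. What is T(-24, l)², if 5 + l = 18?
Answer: 146689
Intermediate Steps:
l = 13 (l = -5 + 18 = 13)
T(h, u) = u² + 23*h (T(h, u) = 23*h + u² = u² + 23*h)
T(-24, l)² = (13² + 23*(-24))² = (169 - 552)² = (-383)² = 146689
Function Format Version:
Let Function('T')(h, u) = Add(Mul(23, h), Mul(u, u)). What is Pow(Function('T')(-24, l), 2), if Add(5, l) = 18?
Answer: 146689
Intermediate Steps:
l = 13 (l = Add(-5, 18) = 13)
Function('T')(h, u) = Add(Pow(u, 2), Mul(23, h)) (Function('T')(h, u) = Add(Mul(23, h), Pow(u, 2)) = Add(Pow(u, 2), Mul(23, h)))
Pow(Function('T')(-24, l), 2) = Pow(Add(Pow(13, 2), Mul(23, -24)), 2) = Pow(Add(169, -552), 2) = Pow(-383, 2) = 146689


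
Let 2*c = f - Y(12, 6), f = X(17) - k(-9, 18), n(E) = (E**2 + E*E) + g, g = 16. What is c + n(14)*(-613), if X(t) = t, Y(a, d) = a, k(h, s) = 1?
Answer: -250102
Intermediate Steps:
n(E) = 16 + 2*E**2 (n(E) = (E**2 + E*E) + 16 = (E**2 + E**2) + 16 = 2*E**2 + 16 = 16 + 2*E**2)
f = 16 (f = 17 - 1*1 = 17 - 1 = 16)
c = 2 (c = (16 - 1*12)/2 = (16 - 12)/2 = (1/2)*4 = 2)
c + n(14)*(-613) = 2 + (16 + 2*14**2)*(-613) = 2 + (16 + 2*196)*(-613) = 2 + (16 + 392)*(-613) = 2 + 408*(-613) = 2 - 250104 = -250102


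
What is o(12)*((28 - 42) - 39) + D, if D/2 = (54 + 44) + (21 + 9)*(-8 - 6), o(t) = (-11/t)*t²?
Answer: 6352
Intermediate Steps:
o(t) = -11*t
D = -644 (D = 2*((54 + 44) + (21 + 9)*(-8 - 6)) = 2*(98 + 30*(-14)) = 2*(98 - 420) = 2*(-322) = -644)
o(12)*((28 - 42) - 39) + D = (-11*12)*((28 - 42) - 39) - 644 = -132*(-14 - 39) - 644 = -132*(-53) - 644 = 6996 - 644 = 6352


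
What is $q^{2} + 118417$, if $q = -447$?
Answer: $318226$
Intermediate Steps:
$q^{2} + 118417 = \left(-447\right)^{2} + 118417 = 199809 + 118417 = 318226$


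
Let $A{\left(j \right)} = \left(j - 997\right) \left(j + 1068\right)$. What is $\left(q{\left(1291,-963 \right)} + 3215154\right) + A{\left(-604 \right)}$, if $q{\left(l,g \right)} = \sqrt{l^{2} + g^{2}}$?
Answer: $2472290 + 5 \sqrt{103762} \approx 2.4739 \cdot 10^{6}$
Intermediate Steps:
$A{\left(j \right)} = \left(-997 + j\right) \left(1068 + j\right)$
$q{\left(l,g \right)} = \sqrt{g^{2} + l^{2}}$
$\left(q{\left(1291,-963 \right)} + 3215154\right) + A{\left(-604 \right)} = \left(\sqrt{\left(-963\right)^{2} + 1291^{2}} + 3215154\right) + \left(-1064796 + \left(-604\right)^{2} + 71 \left(-604\right)\right) = \left(\sqrt{927369 + 1666681} + 3215154\right) - 742864 = \left(\sqrt{2594050} + 3215154\right) - 742864 = \left(5 \sqrt{103762} + 3215154\right) - 742864 = \left(3215154 + 5 \sqrt{103762}\right) - 742864 = 2472290 + 5 \sqrt{103762}$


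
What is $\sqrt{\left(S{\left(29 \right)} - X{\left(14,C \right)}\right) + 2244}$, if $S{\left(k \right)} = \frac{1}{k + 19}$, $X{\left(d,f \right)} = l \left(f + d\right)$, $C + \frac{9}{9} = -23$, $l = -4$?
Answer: $\frac{\sqrt{317379}}{12} \approx 46.947$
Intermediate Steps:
$C = -24$ ($C = -1 - 23 = -24$)
$X{\left(d,f \right)} = - 4 d - 4 f$ ($X{\left(d,f \right)} = - 4 \left(f + d\right) = - 4 \left(d + f\right) = - 4 d - 4 f$)
$S{\left(k \right)} = \frac{1}{19 + k}$
$\sqrt{\left(S{\left(29 \right)} - X{\left(14,C \right)}\right) + 2244} = \sqrt{\left(\frac{1}{19 + 29} - \left(\left(-4\right) 14 - -96\right)\right) + 2244} = \sqrt{\left(\frac{1}{48} - \left(-56 + 96\right)\right) + 2244} = \sqrt{\left(\frac{1}{48} - 40\right) + 2244} = \sqrt{- \frac{1919}{48} + 2244} = \sqrt{\frac{105793}{48}} = \frac{\sqrt{317379}}{12}$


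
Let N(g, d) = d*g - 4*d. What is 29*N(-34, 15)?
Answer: -16530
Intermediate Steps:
N(g, d) = -4*d + d*g
29*N(-34, 15) = 29*(15*(-4 - 34)) = 29*(15*(-38)) = 29*(-570) = -16530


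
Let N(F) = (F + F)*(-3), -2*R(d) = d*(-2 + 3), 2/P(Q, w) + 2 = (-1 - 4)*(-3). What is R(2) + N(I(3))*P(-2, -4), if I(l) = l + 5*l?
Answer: -229/13 ≈ -17.615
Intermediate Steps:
P(Q, w) = 2/13 (P(Q, w) = 2/(-2 + (-1 - 4)*(-3)) = 2/(-2 - 5*(-3)) = 2/(-2 + 15) = 2/13)
I(l) = 6*l
R(d) = -d/2 (R(d) = -d*(-2 + 3)/2 = -d/2)
N(F) = -6*F (N(F) = (2*F)*(-3) = -6*F)
R(2) + N(I(3))*P(-2, -4) = -½*2 - 36*3*(2/13) = -1 - 6*18*(2/13) = -1 - 108*2/13 = -1 - 216/13 = -229/13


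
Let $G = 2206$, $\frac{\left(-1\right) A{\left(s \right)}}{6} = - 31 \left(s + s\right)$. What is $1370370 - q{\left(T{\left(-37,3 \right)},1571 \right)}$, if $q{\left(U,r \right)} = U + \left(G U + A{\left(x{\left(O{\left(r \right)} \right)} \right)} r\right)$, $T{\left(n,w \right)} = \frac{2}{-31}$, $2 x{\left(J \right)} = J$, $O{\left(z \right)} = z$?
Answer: $- \frac{14188238522}{31} \approx -4.5768 \cdot 10^{8}$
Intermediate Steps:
$x{\left(J \right)} = \frac{J}{2}$
$A{\left(s \right)} = 372 s$ ($A{\left(s \right)} = - 6 \left(- 31 \left(s + s\right)\right) = - 6 \left(- 31 \cdot 2 s\right) = - 6 \left(- 62 s\right) = 372 s$)
$T{\left(n,w \right)} = - \frac{2}{31}$ ($T{\left(n,w \right)} = 2 \left(- \frac{1}{31}\right) = - \frac{2}{31}$)
$q{\left(U,r \right)} = 186 r^{2} + 2207 U$ ($q{\left(U,r \right)} = U + \left(2206 U + 372 \frac{r}{2} r\right) = U + \left(2206 U + 186 r r\right) = U + \left(2206 U + 186 r^{2}\right) = U + \left(186 r^{2} + 2206 U\right) = 186 r^{2} + 2207 U$)
$1370370 - q{\left(T{\left(-37,3 \right)},1571 \right)} = 1370370 - \left(186 \cdot 1571^{2} + 2207 \left(- \frac{2}{31}\right)\right) = 1370370 - \left(186 \cdot 2468041 - \frac{4414}{31}\right) = 1370370 - \left(459055626 - \frac{4414}{31}\right) = 1370370 - \frac{14230719992}{31} = - \frac{14188238522}{31}$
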